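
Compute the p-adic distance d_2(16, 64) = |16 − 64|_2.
d_2(16, 64) = 1/16

Step 1 — x − y = 16 − 64 = -48. Step 2 — v_2(-48) = 4 (factor: -48 = −(2^4 · 3); the sign does not affect v_p). Step 3 — |x − y|_2 = 2^{-4} = 1/16.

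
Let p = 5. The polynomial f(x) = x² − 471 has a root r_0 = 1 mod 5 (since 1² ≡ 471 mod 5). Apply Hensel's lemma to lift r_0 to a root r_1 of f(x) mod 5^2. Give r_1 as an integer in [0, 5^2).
r_1 = 11 (mod 25)

Hensel's recurrence: r_{i+1} = r_i − f(r_i)·(f′(r_i))^{-1} mod 5^{i+2}, with f′(x) = 2x. Iterate:
  r_0 = 1 (mod 5)
  r_1 = 11 (mod 25)
Final: r_1 = 11, and one checks f(r_1) ≡ 0 mod 5^2.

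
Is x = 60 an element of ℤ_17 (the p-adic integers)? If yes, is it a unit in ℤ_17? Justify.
x ∈ ℤ_17^× (unit); v_17(x) = 0

ℤ_17 = {x ∈ ℚ_17 : v_17(x) ≥ 0} and ℤ_17^× = {x ∈ ℤ_17 : v_17(x) = 0}. Here v_17(60) = v_17(num) − v_17(den) = 0; compare against these criteria.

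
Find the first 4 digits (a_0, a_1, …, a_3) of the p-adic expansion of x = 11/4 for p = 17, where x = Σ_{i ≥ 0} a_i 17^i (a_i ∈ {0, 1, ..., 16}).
(a_0, …, a_3) = (7, 4, 4, 4)

v_17(11/4) = 0 (numerator and denominator both coprime to 17), so x ∈ ℤ_17^×. Compute digits iteratively via a_i = x_i mod 17, x_{i+1} = (x_i − a_i)/17, with x_0 = x:
  x_0 = 11/4;  a_0 = 7;  x_1 = (x_0 − 7)/17 = -1/4
  x_1 = -1/4;  a_1 = 4;  x_2 = (x_1 − 4)/17 = -1/4
  x_2 = -1/4;  a_2 = 4;  x_3 = (x_2 − 4)/17 = -1/4
  x_3 = -1/4;  a_3 = 4;  x_4 = (x_3 − 4)/17 = -1/4
Digits: (7, 4, 4, 4).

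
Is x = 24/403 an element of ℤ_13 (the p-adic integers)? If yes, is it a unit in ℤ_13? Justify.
x ∉ ℤ_13 (v_13(x) = -1 < 0)

ℤ_13 = {x ∈ ℚ_13 : v_13(x) ≥ 0} and ℤ_13^× = {x ∈ ℤ_13 : v_13(x) = 0}. Here v_13(24/403) = v_13(num) − v_13(den) = -1; compare against these criteria.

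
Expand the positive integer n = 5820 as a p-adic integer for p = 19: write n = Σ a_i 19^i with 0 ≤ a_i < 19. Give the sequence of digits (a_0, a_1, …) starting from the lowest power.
(a_0, a_1, …) = (6, 2, 16)

Repeated division by 19 gives the digits low-to-high: 5820 = 6 + 2·19^1 + 16·19^2. Digit sequence: (6, 2, 16).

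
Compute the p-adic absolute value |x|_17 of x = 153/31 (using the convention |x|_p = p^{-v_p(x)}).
|153/31|_17 = 1/17

Step 1 — compute v_17(x) by factoring powers of 17 out of the numerator and denominator: v_17(153/31) = 1. Step 2 — apply |x|_p = p^{-v_p(x)} = 17^{-1} = 1/17.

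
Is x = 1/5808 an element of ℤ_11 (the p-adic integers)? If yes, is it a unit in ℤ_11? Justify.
x ∉ ℤ_11 (v_11(x) = -2 < 0)

ℤ_11 = {x ∈ ℚ_11 : v_11(x) ≥ 0} and ℤ_11^× = {x ∈ ℤ_11 : v_11(x) = 0}. Here v_11(1/5808) = v_11(num) − v_11(den) = -2; compare against these criteria.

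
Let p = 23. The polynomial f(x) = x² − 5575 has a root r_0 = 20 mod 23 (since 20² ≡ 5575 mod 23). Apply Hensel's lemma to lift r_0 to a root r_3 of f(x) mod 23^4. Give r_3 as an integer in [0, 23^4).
r_3 = 194094 (mod 279841)

Hensel's recurrence: r_{i+1} = r_i − f(r_i)·(f′(r_i))^{-1} mod 23^{i+2}, with f′(x) = 2x. Iterate:
  r_0 = 20 (mod 23)
  r_1 = 480 (mod 529)
  r_2 = 11589 (mod 12167)
  r_3 = 194094 (mod 279841)
Final: r_3 = 194094, and one checks f(r_3) ≡ 0 mod 23^4.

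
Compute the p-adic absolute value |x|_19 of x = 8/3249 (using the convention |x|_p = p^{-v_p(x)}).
|8/3249|_19 = 361

Step 1 — compute v_19(x) by factoring powers of 19 out of the numerator and denominator: v_19(8/3249) = -2. Step 2 — apply |x|_p = p^{-v_p(x)} = 19^{2} = 361.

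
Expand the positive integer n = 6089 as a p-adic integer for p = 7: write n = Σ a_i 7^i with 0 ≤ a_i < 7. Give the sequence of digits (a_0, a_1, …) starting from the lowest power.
(a_0, a_1, …) = (6, 1, 5, 3, 2)

Repeated division by 7 gives the digits low-to-high: 6089 = 6 + 1·7^1 + 5·7^2 + 3·7^3 + 2·7^4. Digit sequence: (6, 1, 5, 3, 2).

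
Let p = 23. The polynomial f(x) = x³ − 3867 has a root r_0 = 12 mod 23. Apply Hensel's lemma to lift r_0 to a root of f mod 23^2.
r_1 = 219 (mod 529)

Hensel: r_{i+1} = r_i − f(r_i)/f′(r_i) mod 23^{i+2}, where f′(x) = 3x². Iterate:
  r_0 = 12 (mod 23)
  r_1 = 219 (mod 529)
Final: r = 219 with f(r) ≡ 0 mod 23^2.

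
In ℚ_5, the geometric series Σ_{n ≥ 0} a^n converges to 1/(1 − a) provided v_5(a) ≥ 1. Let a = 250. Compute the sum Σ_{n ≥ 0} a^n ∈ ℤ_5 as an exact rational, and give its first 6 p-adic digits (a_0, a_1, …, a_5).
Σ a^n = 1/(1 − a) = -1/249;  first 6 digits = (1, 0, 0, 2, 0, 0)

v_5(a) = 3 ≥ 1, so the series converges in ℤ_5 to 1/(1 − a) = 1/(1 − 250) = -1/249. Expand this rational in ℤ_5: compute digits iteratively via d_i = x_i mod 5, x_{i+1} = (x_i − d_i)/5. The first 6 digits are (1, 0, 0, 2, 0, 0).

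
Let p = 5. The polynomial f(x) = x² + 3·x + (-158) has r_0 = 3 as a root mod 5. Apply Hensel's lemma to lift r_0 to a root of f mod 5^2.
r_1 = 13 (mod 25)

Hensel: r_{i+1} = r_i − f(r_i)·(f′(r_i))^{-1} mod 5^{i+2}, f′(x) = 2x + 3. Iterate:
  r_0 = 3 (mod 5)
  r_1 = 13 (mod 25)
Final: r = 13 satisfies f(r) ≡ 0 mod 5^2.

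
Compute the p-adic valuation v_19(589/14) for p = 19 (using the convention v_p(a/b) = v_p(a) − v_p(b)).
v_19(589/14) = 1

Factor powers of 19 from the numerator and denominator of the reduced fraction: 589 = 19^1 · 31 and 14 = 19^0 · 14. Apply v_p(a/b) = v_p(a) − v_p(b): v_19(589/14) = 1 − 0 = 1.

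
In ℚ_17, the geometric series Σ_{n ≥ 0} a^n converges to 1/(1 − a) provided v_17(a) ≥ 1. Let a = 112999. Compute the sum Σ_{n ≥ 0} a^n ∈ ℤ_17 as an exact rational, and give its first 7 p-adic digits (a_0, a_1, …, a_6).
Σ a^n = 1/(1 − a) = -1/112998;  first 7 digits = (1, 0, 0, 6, 1, 0, 2)

v_17(a) = 3 ≥ 1, so the series converges in ℤ_17 to 1/(1 − a) = 1/(1 − 112999) = -1/112998. Expand this rational in ℤ_17: compute digits iteratively via d_i = x_i mod 17, x_{i+1} = (x_i − d_i)/17. The first 7 digits are (1, 0, 0, 6, 1, 0, 2).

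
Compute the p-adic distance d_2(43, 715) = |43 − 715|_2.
d_2(43, 715) = 1/32

Step 1 — x − y = 43 − 715 = -672. Step 2 — v_2(-672) = 5 (factor: -672 = −(2^5 · 21); the sign does not affect v_p). Step 3 — |x − y|_2 = 2^{-5} = 1/32.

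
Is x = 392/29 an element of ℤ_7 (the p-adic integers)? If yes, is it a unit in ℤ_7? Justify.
x ∈ ℤ_7 but not a unit; v_7(x) = 2 > 0

ℤ_7 = {x ∈ ℚ_7 : v_7(x) ≥ 0} and ℤ_7^× = {x ∈ ℤ_7 : v_7(x) = 0}. Here v_7(392/29) = v_7(num) − v_7(den) = 2; compare against these criteria.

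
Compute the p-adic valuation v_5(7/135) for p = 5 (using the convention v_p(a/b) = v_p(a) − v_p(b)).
v_5(7/135) = -1

Factor powers of 5 from the numerator and denominator of the reduced fraction: 7 = 5^0 · 7 and 135 = 5^1 · 27. Apply v_p(a/b) = v_p(a) − v_p(b): v_5(7/135) = 0 − 1 = -1.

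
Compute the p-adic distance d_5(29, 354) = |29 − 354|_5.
d_5(29, 354) = 1/25

Step 1 — x − y = 29 − 354 = -325. Step 2 — v_5(-325) = 2 (factor: -325 = −(5^2 · 13); the sign does not affect v_p). Step 3 — |x − y|_5 = 5^{-2} = 1/25.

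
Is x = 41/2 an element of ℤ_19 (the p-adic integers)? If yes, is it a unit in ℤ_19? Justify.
x ∈ ℤ_19^× (unit); v_19(x) = 0

ℤ_19 = {x ∈ ℚ_19 : v_19(x) ≥ 0} and ℤ_19^× = {x ∈ ℤ_19 : v_19(x) = 0}. Here v_19(41/2) = v_19(num) − v_19(den) = 0; compare against these criteria.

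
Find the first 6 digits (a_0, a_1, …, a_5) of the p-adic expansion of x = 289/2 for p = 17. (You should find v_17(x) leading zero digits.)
(a_0, …, a_5) = (0, 0, 9, 8, 8, 8)

v_17(289/2) = 2, so a_0 = ... = a_1 = 0. Factor out: x = 17^2 · u with u = 1/2 a unit in ℤ_17. Expand u iteratively via a_{v+i} = u_i mod 17, u_{i+1} = (u_i − a_{v+i})/17:
  u_0 = 1/2;  a_2 = 9;  u_1 = (u_0 − 9)/17 = -1/2
  u_1 = -1/2;  a_3 = 8;  u_2 = (u_1 − 8)/17 = -1/2
  u_2 = -1/2;  a_4 = 8;  u_3 = (u_2 − 8)/17 = -1/2
  u_3 = -1/2;  a_5 = 8;  u_4 = (u_3 − 8)/17 = -1/2
Digits: (0, 0, 9, 8, 8, 8).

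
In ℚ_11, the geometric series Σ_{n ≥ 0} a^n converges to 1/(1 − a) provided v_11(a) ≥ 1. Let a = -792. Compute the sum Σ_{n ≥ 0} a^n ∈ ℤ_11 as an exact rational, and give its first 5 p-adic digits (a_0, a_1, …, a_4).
Σ a^n = 1/(1 − a) = 1/793;  first 5 digits = (1, 5, 7, 1, 0)

v_11(a) = 1 ≥ 1, so the series converges in ℤ_11 to 1/(1 − a) = 1/(1 − (-792)) = 1/793. Expand this rational in ℤ_11: compute digits iteratively via d_i = x_i mod 11, x_{i+1} = (x_i − d_i)/11. The first 5 digits are (1, 5, 7, 1, 0).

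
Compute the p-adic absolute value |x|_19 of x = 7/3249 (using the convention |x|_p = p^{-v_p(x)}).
|7/3249|_19 = 361

Step 1 — compute v_19(x) by factoring powers of 19 out of the numerator and denominator: v_19(7/3249) = -2. Step 2 — apply |x|_p = p^{-v_p(x)} = 19^{2} = 361.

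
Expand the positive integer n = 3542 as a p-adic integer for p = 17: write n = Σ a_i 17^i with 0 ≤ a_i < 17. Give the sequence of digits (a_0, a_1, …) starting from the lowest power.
(a_0, a_1, …) = (6, 4, 12)

Repeated division by 17 gives the digits low-to-high: 3542 = 6 + 4·17^1 + 12·17^2. Digit sequence: (6, 4, 12).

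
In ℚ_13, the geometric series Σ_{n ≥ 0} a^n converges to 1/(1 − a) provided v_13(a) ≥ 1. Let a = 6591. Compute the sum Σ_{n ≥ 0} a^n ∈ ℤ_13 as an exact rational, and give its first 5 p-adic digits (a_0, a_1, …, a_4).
Σ a^n = 1/(1 − a) = -1/6590;  first 5 digits = (1, 0, 0, 3, 0)

v_13(a) = 3 ≥ 1, so the series converges in ℤ_13 to 1/(1 − a) = 1/(1 − 6591) = -1/6590. Expand this rational in ℤ_13: compute digits iteratively via d_i = x_i mod 13, x_{i+1} = (x_i − d_i)/13. The first 5 digits are (1, 0, 0, 3, 0).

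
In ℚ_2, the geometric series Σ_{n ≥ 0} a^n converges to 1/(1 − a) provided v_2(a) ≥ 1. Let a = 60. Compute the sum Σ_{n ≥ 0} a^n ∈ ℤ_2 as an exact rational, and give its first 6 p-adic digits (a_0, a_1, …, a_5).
Σ a^n = 1/(1 − a) = -1/59;  first 6 digits = (1, 0, 1, 1, 0, 0)

v_2(a) = 2 ≥ 1, so the series converges in ℤ_2 to 1/(1 − a) = 1/(1 − 60) = -1/59. Expand this rational in ℤ_2: compute digits iteratively via d_i = x_i mod 2, x_{i+1} = (x_i − d_i)/2. The first 6 digits are (1, 0, 1, 1, 0, 0).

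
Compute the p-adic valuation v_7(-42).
v_7(-42) = 1

v_7(n) is the largest exponent k such that 7^k divides n. Factor out: -42 = -7^1 · 6. (Sign doesn't affect v_p.) So v_7(-42) = 1.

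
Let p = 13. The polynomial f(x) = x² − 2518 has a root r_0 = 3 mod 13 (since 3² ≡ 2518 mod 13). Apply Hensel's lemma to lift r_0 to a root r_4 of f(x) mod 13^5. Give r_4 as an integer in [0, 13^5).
r_4 = 196602 (mod 371293)

Hensel's recurrence: r_{i+1} = r_i − f(r_i)·(f′(r_i))^{-1} mod 13^{i+2}, with f′(x) = 2x. Iterate:
  r_0 = 3 (mod 13)
  r_1 = 55 (mod 169)
  r_2 = 1069 (mod 2197)
  r_3 = 25236 (mod 28561)
  r_4 = 196602 (mod 371293)
Final: r_4 = 196602, and one checks f(r_4) ≡ 0 mod 13^5.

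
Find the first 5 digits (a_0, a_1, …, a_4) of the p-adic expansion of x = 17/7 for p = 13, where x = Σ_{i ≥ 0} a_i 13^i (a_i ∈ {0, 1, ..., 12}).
(a_0, …, a_4) = (8, 7, 5, 7, 5)

v_13(17/7) = 0 (numerator and denominator both coprime to 13), so x ∈ ℤ_13^×. Compute digits iteratively via a_i = x_i mod 13, x_{i+1} = (x_i − a_i)/13, with x_0 = x:
  x_0 = 17/7;  a_0 = 8;  x_1 = (x_0 − 8)/13 = -3/7
  x_1 = -3/7;  a_1 = 7;  x_2 = (x_1 − 7)/13 = -4/7
  x_2 = -4/7;  a_2 = 5;  x_3 = (x_2 − 5)/13 = -3/7
  x_3 = -3/7;  a_3 = 7;  x_4 = (x_3 − 7)/13 = -4/7
  x_4 = -4/7;  a_4 = 5;  x_5 = (x_4 − 5)/13 = -3/7
Digits: (8, 7, 5, 7, 5).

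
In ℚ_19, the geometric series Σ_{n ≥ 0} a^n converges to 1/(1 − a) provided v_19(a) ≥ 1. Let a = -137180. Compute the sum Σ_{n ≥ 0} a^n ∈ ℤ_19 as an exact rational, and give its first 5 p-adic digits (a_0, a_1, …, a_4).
Σ a^n = 1/(1 − a) = 1/137181;  first 5 digits = (1, 0, 0, 18, 17)

v_19(a) = 3 ≥ 1, so the series converges in ℤ_19 to 1/(1 − a) = 1/(1 − (-137180)) = 1/137181. Expand this rational in ℤ_19: compute digits iteratively via d_i = x_i mod 19, x_{i+1} = (x_i − d_i)/19. The first 5 digits are (1, 0, 0, 18, 17).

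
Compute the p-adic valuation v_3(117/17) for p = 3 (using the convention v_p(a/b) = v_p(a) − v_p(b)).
v_3(117/17) = 2

Factor powers of 3 from the numerator and denominator of the reduced fraction: 117 = 3^2 · 13 and 17 = 3^0 · 17. Apply v_p(a/b) = v_p(a) − v_p(b): v_3(117/17) = 2 − 0 = 2.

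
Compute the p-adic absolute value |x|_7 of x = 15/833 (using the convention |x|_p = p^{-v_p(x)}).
|15/833|_7 = 49

Step 1 — compute v_7(x) by factoring powers of 7 out of the numerator and denominator: v_7(15/833) = -2. Step 2 — apply |x|_p = p^{-v_p(x)} = 7^{2} = 49.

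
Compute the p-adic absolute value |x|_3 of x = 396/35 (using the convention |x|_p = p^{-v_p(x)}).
|396/35|_3 = 1/9

Step 1 — compute v_3(x) by factoring powers of 3 out of the numerator and denominator: v_3(396/35) = 2. Step 2 — apply |x|_p = p^{-v_p(x)} = 3^{-2} = 1/9.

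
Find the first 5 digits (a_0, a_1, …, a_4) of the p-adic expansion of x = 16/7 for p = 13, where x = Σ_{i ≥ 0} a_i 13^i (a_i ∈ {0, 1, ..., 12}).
(a_0, …, a_4) = (6, 9, 3, 9, 3)

v_13(16/7) = 0 (numerator and denominator both coprime to 13), so x ∈ ℤ_13^×. Compute digits iteratively via a_i = x_i mod 13, x_{i+1} = (x_i − a_i)/13, with x_0 = x:
  x_0 = 16/7;  a_0 = 6;  x_1 = (x_0 − 6)/13 = -2/7
  x_1 = -2/7;  a_1 = 9;  x_2 = (x_1 − 9)/13 = -5/7
  x_2 = -5/7;  a_2 = 3;  x_3 = (x_2 − 3)/13 = -2/7
  x_3 = -2/7;  a_3 = 9;  x_4 = (x_3 − 9)/13 = -5/7
  x_4 = -5/7;  a_4 = 3;  x_5 = (x_4 − 3)/13 = -2/7
Digits: (6, 9, 3, 9, 3).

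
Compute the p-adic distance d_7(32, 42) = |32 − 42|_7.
d_7(32, 42) = 1

Step 1 — x − y = 32 − 42 = -10. Step 2 — v_7(-10) = 0 (factor: -10 = −(7^0 · 10); the sign does not affect v_p). Step 3 — |x − y|_7 = 7^{0} = 1.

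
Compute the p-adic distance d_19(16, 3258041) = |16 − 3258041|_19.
d_19(16, 3258041) = 1/130321

Step 1 — x − y = 16 − 3258041 = -3258025. Step 2 — v_19(-3258025) = 4 (factor: -3258025 = −(19^4 · 25); the sign does not affect v_p). Step 3 — |x − y|_19 = 19^{-4} = 1/130321.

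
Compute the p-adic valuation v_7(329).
v_7(329) = 1

v_7(n) is the largest exponent k such that 7^k divides n. Factor out: 329 = 7^1 · 47. (Sign doesn't affect v_p.) So v_7(329) = 1.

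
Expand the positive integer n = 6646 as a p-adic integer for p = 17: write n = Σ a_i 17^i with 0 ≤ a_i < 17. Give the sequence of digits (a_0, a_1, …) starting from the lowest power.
(a_0, a_1, …) = (16, 16, 5, 1)

Repeated division by 17 gives the digits low-to-high: 6646 = 16 + 16·17^1 + 5·17^2 + 1·17^3. Digit sequence: (16, 16, 5, 1).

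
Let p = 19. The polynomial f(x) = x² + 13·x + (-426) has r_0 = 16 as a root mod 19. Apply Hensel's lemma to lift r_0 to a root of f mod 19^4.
r_3 = 81184 (mod 130321)

Hensel: r_{i+1} = r_i − f(r_i)·(f′(r_i))^{-1} mod 19^{i+2}, f′(x) = 2x + 13. Iterate:
  r_0 = 16 (mod 19)
  r_1 = 320 (mod 361)
  r_2 = 5735 (mod 6859)
  r_3 = 81184 (mod 130321)
Final: r = 81184 satisfies f(r) ≡ 0 mod 19^4.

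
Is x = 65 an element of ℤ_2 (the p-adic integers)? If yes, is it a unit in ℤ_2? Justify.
x ∈ ℤ_2^× (unit); v_2(x) = 0

ℤ_2 = {x ∈ ℚ_2 : v_2(x) ≥ 0} and ℤ_2^× = {x ∈ ℤ_2 : v_2(x) = 0}. Here v_2(65) = v_2(num) − v_2(den) = 0; compare against these criteria.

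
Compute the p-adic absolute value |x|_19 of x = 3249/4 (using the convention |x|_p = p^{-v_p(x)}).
|3249/4|_19 = 1/361

Step 1 — compute v_19(x) by factoring powers of 19 out of the numerator and denominator: v_19(3249/4) = 2. Step 2 — apply |x|_p = p^{-v_p(x)} = 19^{-2} = 1/361.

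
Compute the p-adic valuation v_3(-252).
v_3(-252) = 2

v_3(n) is the largest exponent k such that 3^k divides n. Factor out: -252 = -3^2 · 28. (Sign doesn't affect v_p.) So v_3(-252) = 2.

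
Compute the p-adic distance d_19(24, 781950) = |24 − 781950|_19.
d_19(24, 781950) = 1/130321

Step 1 — x − y = 24 − 781950 = -781926. Step 2 — v_19(-781926) = 4 (factor: -781926 = −(19^4 · 6); the sign does not affect v_p). Step 3 — |x − y|_19 = 19^{-4} = 1/130321.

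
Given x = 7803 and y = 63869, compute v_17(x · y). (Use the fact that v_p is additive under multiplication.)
v_17(498369807) = 5

v_p(x) = 2 (factor: 7803 = 17^2 · 27); v_p(y) = 3 (factor: 63869 = 17^3 · 13). Additivity: v_p(xy) = v_p(x) + v_p(y) = 2 + 3 = 5. (Direct check: xy = 498369807 = 17^5 · (351).)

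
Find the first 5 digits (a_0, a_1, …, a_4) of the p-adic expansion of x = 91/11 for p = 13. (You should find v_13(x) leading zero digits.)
(a_0, …, a_4) = (0, 3, 1, 7, 3)

v_13(91/11) = 1, so a_0 = ... = a_0 = 0. Factor out: x = 13^1 · u with u = 7/11 a unit in ℤ_13. Expand u iteratively via a_{v+i} = u_i mod 13, u_{i+1} = (u_i − a_{v+i})/13:
  u_0 = 7/11;  a_1 = 3;  u_1 = (u_0 − 3)/13 = -2/11
  u_1 = -2/11;  a_2 = 1;  u_2 = (u_1 − 1)/13 = -1/11
  u_2 = -1/11;  a_3 = 7;  u_3 = (u_2 − 7)/13 = -6/11
  u_3 = -6/11;  a_4 = 3;  u_4 = (u_3 − 3)/13 = -3/11
Digits: (0, 3, 1, 7, 3).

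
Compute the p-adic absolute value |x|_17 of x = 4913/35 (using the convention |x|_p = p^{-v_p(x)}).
|4913/35|_17 = 1/4913

Step 1 — compute v_17(x) by factoring powers of 17 out of the numerator and denominator: v_17(4913/35) = 3. Step 2 — apply |x|_p = p^{-v_p(x)} = 17^{-3} = 1/4913.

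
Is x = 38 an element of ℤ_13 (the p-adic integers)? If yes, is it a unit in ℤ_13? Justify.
x ∈ ℤ_13^× (unit); v_13(x) = 0

ℤ_13 = {x ∈ ℚ_13 : v_13(x) ≥ 0} and ℤ_13^× = {x ∈ ℤ_13 : v_13(x) = 0}. Here v_13(38) = v_13(num) − v_13(den) = 0; compare against these criteria.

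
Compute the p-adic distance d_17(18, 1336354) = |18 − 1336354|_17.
d_17(18, 1336354) = 1/83521

Step 1 — x − y = 18 − 1336354 = -1336336. Step 2 — v_17(-1336336) = 4 (factor: -1336336 = −(17^4 · 16); the sign does not affect v_p). Step 3 — |x − y|_17 = 17^{-4} = 1/83521.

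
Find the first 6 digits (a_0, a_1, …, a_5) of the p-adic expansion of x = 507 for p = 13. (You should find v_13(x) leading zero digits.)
(a_0, …, a_5) = (0, 0, 3, 0, 0, 0)

v_13(507) = 2, so a_0 = ... = a_1 = 0. Factor out: x = 13^2 · u with u = 3 a unit in ℤ_13. Expand u iteratively via a_{v+i} = u_i mod 13, u_{i+1} = (u_i − a_{v+i})/13:
  u_0 = 3;  a_2 = 3;  u_1 = (u_0 − 3)/13 = 0
  u_1 = 0;  a_3 = 0;  u_2 = (u_1 − 0)/13 = 0
  u_2 = 0;  a_4 = 0;  u_3 = (u_2 − 0)/13 = 0
  u_3 = 0;  a_5 = 0;  u_4 = (u_3 − 0)/13 = 0
Digits: (0, 0, 3, 0, 0, 0).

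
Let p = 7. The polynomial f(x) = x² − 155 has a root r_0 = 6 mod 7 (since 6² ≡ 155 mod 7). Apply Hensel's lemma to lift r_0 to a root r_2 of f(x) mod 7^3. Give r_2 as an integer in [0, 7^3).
r_2 = 314 (mod 343)

Hensel's recurrence: r_{i+1} = r_i − f(r_i)·(f′(r_i))^{-1} mod 7^{i+2}, with f′(x) = 2x. Iterate:
  r_0 = 6 (mod 7)
  r_1 = 20 (mod 49)
  r_2 = 314 (mod 343)
Final: r_2 = 314, and one checks f(r_2) ≡ 0 mod 7^3.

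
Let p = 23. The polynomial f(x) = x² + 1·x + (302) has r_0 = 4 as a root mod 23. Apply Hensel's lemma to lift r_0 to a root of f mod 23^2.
r_1 = 27 (mod 529)

Hensel: r_{i+1} = r_i − f(r_i)·(f′(r_i))^{-1} mod 23^{i+2}, f′(x) = 2x + 1. Iterate:
  r_0 = 4 (mod 23)
  r_1 = 27 (mod 529)
Final: r = 27 satisfies f(r) ≡ 0 mod 23^2.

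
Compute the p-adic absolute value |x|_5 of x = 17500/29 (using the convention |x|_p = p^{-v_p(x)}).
|17500/29|_5 = 1/625

Step 1 — compute v_5(x) by factoring powers of 5 out of the numerator and denominator: v_5(17500/29) = 4. Step 2 — apply |x|_p = p^{-v_p(x)} = 5^{-4} = 1/625.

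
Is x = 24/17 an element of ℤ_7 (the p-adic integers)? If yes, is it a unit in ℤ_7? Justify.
x ∈ ℤ_7^× (unit); v_7(x) = 0

ℤ_7 = {x ∈ ℚ_7 : v_7(x) ≥ 0} and ℤ_7^× = {x ∈ ℤ_7 : v_7(x) = 0}. Here v_7(24/17) = v_7(num) − v_7(den) = 0; compare against these criteria.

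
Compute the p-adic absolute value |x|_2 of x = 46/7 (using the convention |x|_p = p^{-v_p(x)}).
|46/7|_2 = 1/2

Step 1 — compute v_2(x) by factoring powers of 2 out of the numerator and denominator: v_2(46/7) = 1. Step 2 — apply |x|_p = p^{-v_p(x)} = 2^{-1} = 1/2.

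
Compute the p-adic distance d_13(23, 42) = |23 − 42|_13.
d_13(23, 42) = 1

Step 1 — x − y = 23 − 42 = -19. Step 2 — v_13(-19) = 0 (factor: -19 = −(13^0 · 19); the sign does not affect v_p). Step 3 — |x − y|_13 = 13^{0} = 1.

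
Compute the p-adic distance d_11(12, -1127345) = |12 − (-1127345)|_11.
d_11(12, -1127345) = 1/161051

Step 1 — x − y = 12 − (-1127345) = 1127357. Step 2 — v_11(1127357) = 5 (factor: 1127357 = (11^5 · 7); the sign does not affect v_p). Step 3 — |x − y|_11 = 11^{-5} = 1/161051.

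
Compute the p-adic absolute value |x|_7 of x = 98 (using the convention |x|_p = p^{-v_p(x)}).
|98|_7 = 1/49

Step 1 — compute v_7(x) by factoring powers of 7 out of the numerator and denominator: v_7(98) = 2. Step 2 — apply |x|_p = p^{-v_p(x)} = 7^{-2} = 1/49.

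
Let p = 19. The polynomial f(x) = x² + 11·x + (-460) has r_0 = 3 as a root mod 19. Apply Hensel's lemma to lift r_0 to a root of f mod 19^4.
r_3 = 33367 (mod 130321)

Hensel: r_{i+1} = r_i − f(r_i)·(f′(r_i))^{-1} mod 19^{i+2}, f′(x) = 2x + 11. Iterate:
  r_0 = 3 (mod 19)
  r_1 = 155 (mod 361)
  r_2 = 5931 (mod 6859)
  r_3 = 33367 (mod 130321)
Final: r = 33367 satisfies f(r) ≡ 0 mod 19^4.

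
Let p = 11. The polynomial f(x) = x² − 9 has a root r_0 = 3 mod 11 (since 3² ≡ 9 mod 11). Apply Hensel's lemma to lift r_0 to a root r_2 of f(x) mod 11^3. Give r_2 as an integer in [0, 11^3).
r_2 = 3 (mod 1331)

Hensel's recurrence: r_{i+1} = r_i − f(r_i)·(f′(r_i))^{-1} mod 11^{i+2}, with f′(x) = 2x. Iterate:
  r_0 = 3 (mod 11)
  r_1 = 3 (mod 121)
  r_2 = 3 (mod 1331)
Final: r_2 = 3, and one checks f(r_2) ≡ 0 mod 11^3.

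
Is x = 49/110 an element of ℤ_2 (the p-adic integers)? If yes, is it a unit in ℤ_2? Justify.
x ∉ ℤ_2 (v_2(x) = -1 < 0)

ℤ_2 = {x ∈ ℚ_2 : v_2(x) ≥ 0} and ℤ_2^× = {x ∈ ℤ_2 : v_2(x) = 0}. Here v_2(49/110) = v_2(num) − v_2(den) = -1; compare against these criteria.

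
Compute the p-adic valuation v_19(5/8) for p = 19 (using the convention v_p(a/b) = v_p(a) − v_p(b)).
v_19(5/8) = 0

Factor powers of 19 from the numerator and denominator of the reduced fraction: 5 = 19^0 · 5 and 8 = 19^0 · 8. Apply v_p(a/b) = v_p(a) − v_p(b): v_19(5/8) = 0 − 0 = 0.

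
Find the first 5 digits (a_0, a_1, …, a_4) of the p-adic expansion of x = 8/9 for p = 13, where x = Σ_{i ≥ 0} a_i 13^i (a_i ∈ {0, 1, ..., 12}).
(a_0, …, a_4) = (11, 5, 1, 10, 5)

v_13(8/9) = 0 (numerator and denominator both coprime to 13), so x ∈ ℤ_13^×. Compute digits iteratively via a_i = x_i mod 13, x_{i+1} = (x_i − a_i)/13, with x_0 = x:
  x_0 = 8/9;  a_0 = 11;  x_1 = (x_0 − 11)/13 = -7/9
  x_1 = -7/9;  a_1 = 5;  x_2 = (x_1 − 5)/13 = -4/9
  x_2 = -4/9;  a_2 = 1;  x_3 = (x_2 − 1)/13 = -1/9
  x_3 = -1/9;  a_3 = 10;  x_4 = (x_3 − 10)/13 = -7/9
  x_4 = -7/9;  a_4 = 5;  x_5 = (x_4 − 5)/13 = -4/9
Digits: (11, 5, 1, 10, 5).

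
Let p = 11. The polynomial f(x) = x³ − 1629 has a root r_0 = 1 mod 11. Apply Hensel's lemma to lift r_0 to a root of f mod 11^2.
r_1 = 100 (mod 121)

Hensel: r_{i+1} = r_i − f(r_i)/f′(r_i) mod 11^{i+2}, where f′(x) = 3x². Iterate:
  r_0 = 1 (mod 11)
  r_1 = 100 (mod 121)
Final: r = 100 with f(r) ≡ 0 mod 11^2.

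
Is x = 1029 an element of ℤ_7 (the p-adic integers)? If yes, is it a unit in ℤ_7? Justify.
x ∈ ℤ_7 but not a unit; v_7(x) = 3 > 0

ℤ_7 = {x ∈ ℚ_7 : v_7(x) ≥ 0} and ℤ_7^× = {x ∈ ℤ_7 : v_7(x) = 0}. Here v_7(1029) = v_7(num) − v_7(den) = 3; compare against these criteria.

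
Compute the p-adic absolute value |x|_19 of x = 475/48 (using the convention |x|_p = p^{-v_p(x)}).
|475/48|_19 = 1/19

Step 1 — compute v_19(x) by factoring powers of 19 out of the numerator and denominator: v_19(475/48) = 1. Step 2 — apply |x|_p = p^{-v_p(x)} = 19^{-1} = 1/19.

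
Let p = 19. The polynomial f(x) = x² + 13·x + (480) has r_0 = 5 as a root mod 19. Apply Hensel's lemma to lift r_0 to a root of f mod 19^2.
r_1 = 43 (mod 361)

Hensel: r_{i+1} = r_i − f(r_i)·(f′(r_i))^{-1} mod 19^{i+2}, f′(x) = 2x + 13. Iterate:
  r_0 = 5 (mod 19)
  r_1 = 43 (mod 361)
Final: r = 43 satisfies f(r) ≡ 0 mod 19^2.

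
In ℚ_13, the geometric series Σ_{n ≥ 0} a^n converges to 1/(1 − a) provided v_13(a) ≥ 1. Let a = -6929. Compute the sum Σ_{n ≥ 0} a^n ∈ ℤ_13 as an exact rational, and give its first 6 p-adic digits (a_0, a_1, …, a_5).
Σ a^n = 1/(1 − a) = 1/6930;  first 6 digits = (1, 0, 11, 9, 3, 12)

v_13(a) = 2 ≥ 1, so the series converges in ℤ_13 to 1/(1 − a) = 1/(1 − (-6929)) = 1/6930. Expand this rational in ℤ_13: compute digits iteratively via d_i = x_i mod 13, x_{i+1} = (x_i − d_i)/13. The first 6 digits are (1, 0, 11, 9, 3, 12).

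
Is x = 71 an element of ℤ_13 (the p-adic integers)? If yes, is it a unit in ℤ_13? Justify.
x ∈ ℤ_13^× (unit); v_13(x) = 0

ℤ_13 = {x ∈ ℚ_13 : v_13(x) ≥ 0} and ℤ_13^× = {x ∈ ℤ_13 : v_13(x) = 0}. Here v_13(71) = v_13(num) − v_13(den) = 0; compare against these criteria.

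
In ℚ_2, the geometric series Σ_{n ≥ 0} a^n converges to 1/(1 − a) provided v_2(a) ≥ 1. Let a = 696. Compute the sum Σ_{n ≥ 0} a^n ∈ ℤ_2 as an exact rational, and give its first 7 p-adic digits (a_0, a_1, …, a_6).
Σ a^n = 1/(1 − a) = -1/695;  first 7 digits = (1, 0, 0, 1, 1, 1, 1)

v_2(a) = 3 ≥ 1, so the series converges in ℤ_2 to 1/(1 − a) = 1/(1 − 696) = -1/695. Expand this rational in ℤ_2: compute digits iteratively via d_i = x_i mod 2, x_{i+1} = (x_i − d_i)/2. The first 7 digits are (1, 0, 0, 1, 1, 1, 1).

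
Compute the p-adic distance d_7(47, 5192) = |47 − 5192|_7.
d_7(47, 5192) = 1/343

Step 1 — x − y = 47 − 5192 = -5145. Step 2 — v_7(-5145) = 3 (factor: -5145 = −(7^3 · 15); the sign does not affect v_p). Step 3 — |x − y|_7 = 7^{-3} = 1/343.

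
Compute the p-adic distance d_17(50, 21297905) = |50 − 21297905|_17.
d_17(50, 21297905) = 1/1419857

Step 1 — x − y = 50 − 21297905 = -21297855. Step 2 — v_17(-21297855) = 5 (factor: -21297855 = −(17^5 · 15); the sign does not affect v_p). Step 3 — |x − y|_17 = 17^{-5} = 1/1419857.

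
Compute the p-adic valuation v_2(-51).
v_2(-51) = 0

v_2(n) is the largest exponent k such that 2^k divides n. Factor out: -51 = -2^0 · 51. (Sign doesn't affect v_p.) So v_2(-51) = 0.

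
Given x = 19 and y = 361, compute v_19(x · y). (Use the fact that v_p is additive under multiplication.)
v_19(6859) = 3

v_p(x) = 1 (factor: 19 = 19^1 · 1); v_p(y) = 2 (factor: 361 = 19^2 · 1). Additivity: v_p(xy) = v_p(x) + v_p(y) = 1 + 2 = 3. (Direct check: xy = 6859 = 19^3 · (1).)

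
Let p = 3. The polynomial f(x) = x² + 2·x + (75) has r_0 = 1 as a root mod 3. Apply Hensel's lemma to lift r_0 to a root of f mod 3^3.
r_2 = 13 (mod 27)

Hensel: r_{i+1} = r_i − f(r_i)·(f′(r_i))^{-1} mod 3^{i+2}, f′(x) = 2x + 2. Iterate:
  r_0 = 1 (mod 3)
  r_1 = 4 (mod 9)
  r_2 = 13 (mod 27)
Final: r = 13 satisfies f(r) ≡ 0 mod 3^3.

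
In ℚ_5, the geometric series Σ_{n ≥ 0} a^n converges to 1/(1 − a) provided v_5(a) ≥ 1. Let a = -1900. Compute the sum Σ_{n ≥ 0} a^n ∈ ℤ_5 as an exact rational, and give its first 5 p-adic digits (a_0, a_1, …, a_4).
Σ a^n = 1/(1 − a) = 1/1901;  first 5 digits = (1, 0, 4, 4, 2)

v_5(a) = 2 ≥ 1, so the series converges in ℤ_5 to 1/(1 − a) = 1/(1 − (-1900)) = 1/1901. Expand this rational in ℤ_5: compute digits iteratively via d_i = x_i mod 5, x_{i+1} = (x_i − d_i)/5. The first 5 digits are (1, 0, 4, 4, 2).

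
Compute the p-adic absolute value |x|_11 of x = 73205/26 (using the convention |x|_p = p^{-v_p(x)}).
|73205/26|_11 = 1/14641

Step 1 — compute v_11(x) by factoring powers of 11 out of the numerator and denominator: v_11(73205/26) = 4. Step 2 — apply |x|_p = p^{-v_p(x)} = 11^{-4} = 1/14641.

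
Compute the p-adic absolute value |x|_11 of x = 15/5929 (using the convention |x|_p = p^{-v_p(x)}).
|15/5929|_11 = 121

Step 1 — compute v_11(x) by factoring powers of 11 out of the numerator and denominator: v_11(15/5929) = -2. Step 2 — apply |x|_p = p^{-v_p(x)} = 11^{2} = 121.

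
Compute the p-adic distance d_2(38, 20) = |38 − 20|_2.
d_2(38, 20) = 1/2

Step 1 — x − y = 38 − 20 = 18. Step 2 — v_2(18) = 1 (factor: 18 = (2^1 · 9); the sign does not affect v_p). Step 3 — |x − y|_2 = 2^{-1} = 1/2.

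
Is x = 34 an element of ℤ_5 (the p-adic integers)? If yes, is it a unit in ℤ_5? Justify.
x ∈ ℤ_5^× (unit); v_5(x) = 0

ℤ_5 = {x ∈ ℚ_5 : v_5(x) ≥ 0} and ℤ_5^× = {x ∈ ℤ_5 : v_5(x) = 0}. Here v_5(34) = v_5(num) − v_5(den) = 0; compare against these criteria.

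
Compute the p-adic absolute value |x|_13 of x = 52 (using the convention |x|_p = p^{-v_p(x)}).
|52|_13 = 1/13

Step 1 — compute v_13(x) by factoring powers of 13 out of the numerator and denominator: v_13(52) = 1. Step 2 — apply |x|_p = p^{-v_p(x)} = 13^{-1} = 1/13.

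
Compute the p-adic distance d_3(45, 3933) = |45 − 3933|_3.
d_3(45, 3933) = 1/243

Step 1 — x − y = 45 − 3933 = -3888. Step 2 — v_3(-3888) = 5 (factor: -3888 = −(3^5 · 16); the sign does not affect v_p). Step 3 — |x − y|_3 = 3^{-5} = 1/243.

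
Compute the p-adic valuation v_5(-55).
v_5(-55) = 1

v_5(n) is the largest exponent k such that 5^k divides n. Factor out: -55 = -5^1 · 11. (Sign doesn't affect v_p.) So v_5(-55) = 1.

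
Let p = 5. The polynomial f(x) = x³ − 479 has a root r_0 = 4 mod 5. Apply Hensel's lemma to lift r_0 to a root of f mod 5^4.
r_3 = 134 (mod 625)

Hensel: r_{i+1} = r_i − f(r_i)/f′(r_i) mod 5^{i+2}, where f′(x) = 3x². Iterate:
  r_0 = 4 (mod 5)
  r_1 = 9 (mod 25)
  r_2 = 9 (mod 125)
  r_3 = 134 (mod 625)
Final: r = 134 with f(r) ≡ 0 mod 5^4.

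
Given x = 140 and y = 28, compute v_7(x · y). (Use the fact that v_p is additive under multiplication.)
v_7(3920) = 2

v_p(x) = 1 (factor: 140 = 7^1 · 20); v_p(y) = 1 (factor: 28 = 7^1 · 4). Additivity: v_p(xy) = v_p(x) + v_p(y) = 1 + 1 = 2. (Direct check: xy = 3920 = 7^2 · (80).)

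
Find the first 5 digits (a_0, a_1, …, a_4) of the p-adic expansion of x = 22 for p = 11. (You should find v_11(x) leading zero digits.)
(a_0, …, a_4) = (0, 2, 0, 0, 0)

v_11(22) = 1, so a_0 = ... = a_0 = 0. Factor out: x = 11^1 · u with u = 2 a unit in ℤ_11. Expand u iteratively via a_{v+i} = u_i mod 11, u_{i+1} = (u_i − a_{v+i})/11:
  u_0 = 2;  a_1 = 2;  u_1 = (u_0 − 2)/11 = 0
  u_1 = 0;  a_2 = 0;  u_2 = (u_1 − 0)/11 = 0
  u_2 = 0;  a_3 = 0;  u_3 = (u_2 − 0)/11 = 0
  u_3 = 0;  a_4 = 0;  u_4 = (u_3 − 0)/11 = 0
Digits: (0, 2, 0, 0, 0).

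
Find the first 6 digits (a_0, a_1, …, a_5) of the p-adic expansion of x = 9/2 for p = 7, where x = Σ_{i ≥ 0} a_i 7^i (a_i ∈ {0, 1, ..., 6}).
(a_0, …, a_5) = (1, 4, 3, 3, 3, 3)

v_7(9/2) = 0 (numerator and denominator both coprime to 7), so x ∈ ℤ_7^×. Compute digits iteratively via a_i = x_i mod 7, x_{i+1} = (x_i − a_i)/7, with x_0 = x:
  x_0 = 9/2;  a_0 = 1;  x_1 = (x_0 − 1)/7 = 1/2
  x_1 = 1/2;  a_1 = 4;  x_2 = (x_1 − 4)/7 = -1/2
  x_2 = -1/2;  a_2 = 3;  x_3 = (x_2 − 3)/7 = -1/2
  x_3 = -1/2;  a_3 = 3;  x_4 = (x_3 − 3)/7 = -1/2
  x_4 = -1/2;  a_4 = 3;  x_5 = (x_4 − 3)/7 = -1/2
  x_5 = -1/2;  a_5 = 3;  x_6 = (x_5 − 3)/7 = -1/2
Digits: (1, 4, 3, 3, 3, 3).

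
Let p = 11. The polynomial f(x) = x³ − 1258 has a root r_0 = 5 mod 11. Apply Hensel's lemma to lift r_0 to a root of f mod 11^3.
r_2 = 225 (mod 1331)

Hensel: r_{i+1} = r_i − f(r_i)/f′(r_i) mod 11^{i+2}, where f′(x) = 3x². Iterate:
  r_0 = 5 (mod 11)
  r_1 = 104 (mod 121)
  r_2 = 225 (mod 1331)
Final: r = 225 with f(r) ≡ 0 mod 11^3.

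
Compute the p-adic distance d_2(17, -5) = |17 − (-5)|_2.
d_2(17, -5) = 1/2

Step 1 — x − y = 17 − (-5) = 22. Step 2 — v_2(22) = 1 (factor: 22 = (2^1 · 11); the sign does not affect v_p). Step 3 — |x − y|_2 = 2^{-1} = 1/2.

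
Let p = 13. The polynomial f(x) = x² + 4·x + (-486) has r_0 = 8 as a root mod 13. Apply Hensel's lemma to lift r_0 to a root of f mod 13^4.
r_3 = 16843 (mod 28561)

Hensel: r_{i+1} = r_i − f(r_i)·(f′(r_i))^{-1} mod 13^{i+2}, f′(x) = 2x + 4. Iterate:
  r_0 = 8 (mod 13)
  r_1 = 112 (mod 169)
  r_2 = 1464 (mod 2197)
  r_3 = 16843 (mod 28561)
Final: r = 16843 satisfies f(r) ≡ 0 mod 13^4.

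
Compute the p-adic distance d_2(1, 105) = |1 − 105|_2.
d_2(1, 105) = 1/8

Step 1 — x − y = 1 − 105 = -104. Step 2 — v_2(-104) = 3 (factor: -104 = −(2^3 · 13); the sign does not affect v_p). Step 3 — |x − y|_2 = 2^{-3} = 1/8.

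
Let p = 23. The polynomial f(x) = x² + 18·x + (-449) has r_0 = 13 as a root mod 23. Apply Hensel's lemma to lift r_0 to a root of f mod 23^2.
r_1 = 519 (mod 529)

Hensel: r_{i+1} = r_i − f(r_i)·(f′(r_i))^{-1} mod 23^{i+2}, f′(x) = 2x + 18. Iterate:
  r_0 = 13 (mod 23)
  r_1 = 519 (mod 529)
Final: r = 519 satisfies f(r) ≡ 0 mod 23^2.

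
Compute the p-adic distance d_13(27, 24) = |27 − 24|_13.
d_13(27, 24) = 1

Step 1 — x − y = 27 − 24 = 3. Step 2 — v_13(3) = 0 (factor: 3 = (13^0 · 3); the sign does not affect v_p). Step 3 — |x − y|_13 = 13^{0} = 1.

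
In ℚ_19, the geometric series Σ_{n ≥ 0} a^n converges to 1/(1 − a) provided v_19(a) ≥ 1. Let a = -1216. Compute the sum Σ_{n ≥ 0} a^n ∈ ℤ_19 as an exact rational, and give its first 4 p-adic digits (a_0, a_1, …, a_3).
Σ a^n = 1/(1 − a) = 1/1217;  first 4 digits = (1, 12, 7, 5)

v_19(a) = 1 ≥ 1, so the series converges in ℤ_19 to 1/(1 − a) = 1/(1 − (-1216)) = 1/1217. Expand this rational in ℤ_19: compute digits iteratively via d_i = x_i mod 19, x_{i+1} = (x_i − d_i)/19. The first 4 digits are (1, 12, 7, 5).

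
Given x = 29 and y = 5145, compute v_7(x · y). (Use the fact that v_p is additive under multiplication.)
v_7(149205) = 3

v_p(x) = 0 (factor: 29 = 7^0 · 29); v_p(y) = 3 (factor: 5145 = 7^3 · 15). Additivity: v_p(xy) = v_p(x) + v_p(y) = 0 + 3 = 3. (Direct check: xy = 149205 = 7^3 · (435).)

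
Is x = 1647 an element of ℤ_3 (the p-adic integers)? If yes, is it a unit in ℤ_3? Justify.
x ∈ ℤ_3 but not a unit; v_3(x) = 3 > 0

ℤ_3 = {x ∈ ℚ_3 : v_3(x) ≥ 0} and ℤ_3^× = {x ∈ ℤ_3 : v_3(x) = 0}. Here v_3(1647) = v_3(num) − v_3(den) = 3; compare against these criteria.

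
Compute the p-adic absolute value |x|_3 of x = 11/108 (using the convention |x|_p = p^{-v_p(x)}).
|11/108|_3 = 27

Step 1 — compute v_3(x) by factoring powers of 3 out of the numerator and denominator: v_3(11/108) = -3. Step 2 — apply |x|_p = p^{-v_p(x)} = 3^{3} = 27.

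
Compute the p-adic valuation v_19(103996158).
v_19(103996158) = 5

v_19(n) is the largest exponent k such that 19^k divides n. Factor out: 103996158 = 19^5 · 42. (Sign doesn't affect v_p.) So v_19(103996158) = 5.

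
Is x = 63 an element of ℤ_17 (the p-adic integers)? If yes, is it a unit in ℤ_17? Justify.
x ∈ ℤ_17^× (unit); v_17(x) = 0

ℤ_17 = {x ∈ ℚ_17 : v_17(x) ≥ 0} and ℤ_17^× = {x ∈ ℤ_17 : v_17(x) = 0}. Here v_17(63) = v_17(num) − v_17(den) = 0; compare against these criteria.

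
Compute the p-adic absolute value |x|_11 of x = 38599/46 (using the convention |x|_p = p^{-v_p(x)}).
|38599/46|_11 = 1/1331

Step 1 — compute v_11(x) by factoring powers of 11 out of the numerator and denominator: v_11(38599/46) = 3. Step 2 — apply |x|_p = p^{-v_p(x)} = 11^{-3} = 1/1331.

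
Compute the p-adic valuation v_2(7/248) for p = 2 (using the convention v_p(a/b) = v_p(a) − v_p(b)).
v_2(7/248) = -3

Factor powers of 2 from the numerator and denominator of the reduced fraction: 7 = 2^0 · 7 and 248 = 2^3 · 31. Apply v_p(a/b) = v_p(a) − v_p(b): v_2(7/248) = 0 − 3 = -3.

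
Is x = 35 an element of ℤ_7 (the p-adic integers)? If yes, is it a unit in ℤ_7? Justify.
x ∈ ℤ_7 but not a unit; v_7(x) = 1 > 0

ℤ_7 = {x ∈ ℚ_7 : v_7(x) ≥ 0} and ℤ_7^× = {x ∈ ℤ_7 : v_7(x) = 0}. Here v_7(35) = v_7(num) − v_7(den) = 1; compare against these criteria.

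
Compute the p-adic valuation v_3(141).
v_3(141) = 1

v_3(n) is the largest exponent k such that 3^k divides n. Factor out: 141 = 3^1 · 47. (Sign doesn't affect v_p.) So v_3(141) = 1.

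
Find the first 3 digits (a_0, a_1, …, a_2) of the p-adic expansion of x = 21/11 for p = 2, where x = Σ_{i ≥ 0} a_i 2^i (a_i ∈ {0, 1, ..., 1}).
(a_0, …, a_2) = (1, 1, 1)

v_2(21/11) = 0 (numerator and denominator both coprime to 2), so x ∈ ℤ_2^×. Compute digits iteratively via a_i = x_i mod 2, x_{i+1} = (x_i − a_i)/2, with x_0 = x:
  x_0 = 21/11;  a_0 = 1;  x_1 = (x_0 − 1)/2 = 5/11
  x_1 = 5/11;  a_1 = 1;  x_2 = (x_1 − 1)/2 = -3/11
  x_2 = -3/11;  a_2 = 1;  x_3 = (x_2 − 1)/2 = -7/11
Digits: (1, 1, 1).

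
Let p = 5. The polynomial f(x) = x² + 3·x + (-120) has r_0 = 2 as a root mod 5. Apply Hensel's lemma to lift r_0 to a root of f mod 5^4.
r_3 = 157 (mod 625)

Hensel: r_{i+1} = r_i − f(r_i)·(f′(r_i))^{-1} mod 5^{i+2}, f′(x) = 2x + 3. Iterate:
  r_0 = 2 (mod 5)
  r_1 = 7 (mod 25)
  r_2 = 32 (mod 125)
  r_3 = 157 (mod 625)
Final: r = 157 satisfies f(r) ≡ 0 mod 5^4.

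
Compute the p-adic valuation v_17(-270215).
v_17(-270215) = 3

v_17(n) is the largest exponent k such that 17^k divides n. Factor out: -270215 = -17^3 · 55. (Sign doesn't affect v_p.) So v_17(-270215) = 3.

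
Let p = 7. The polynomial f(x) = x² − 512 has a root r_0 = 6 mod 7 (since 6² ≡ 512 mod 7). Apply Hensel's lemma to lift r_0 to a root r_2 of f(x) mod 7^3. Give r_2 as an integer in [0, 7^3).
r_2 = 13 (mod 343)

Hensel's recurrence: r_{i+1} = r_i − f(r_i)·(f′(r_i))^{-1} mod 7^{i+2}, with f′(x) = 2x. Iterate:
  r_0 = 6 (mod 7)
  r_1 = 13 (mod 49)
  r_2 = 13 (mod 343)
Final: r_2 = 13, and one checks f(r_2) ≡ 0 mod 7^3.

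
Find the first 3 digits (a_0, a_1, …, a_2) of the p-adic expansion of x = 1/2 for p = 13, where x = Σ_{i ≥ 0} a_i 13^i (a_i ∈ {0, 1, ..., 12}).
(a_0, …, a_2) = (7, 6, 6)

v_13(1/2) = 0 (numerator and denominator both coprime to 13), so x ∈ ℤ_13^×. Compute digits iteratively via a_i = x_i mod 13, x_{i+1} = (x_i − a_i)/13, with x_0 = x:
  x_0 = 1/2;  a_0 = 7;  x_1 = (x_0 − 7)/13 = -1/2
  x_1 = -1/2;  a_1 = 6;  x_2 = (x_1 − 6)/13 = -1/2
  x_2 = -1/2;  a_2 = 6;  x_3 = (x_2 − 6)/13 = -1/2
Digits: (7, 6, 6).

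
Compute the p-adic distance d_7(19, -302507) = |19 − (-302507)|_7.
d_7(19, -302507) = 1/16807

Step 1 — x − y = 19 − (-302507) = 302526. Step 2 — v_7(302526) = 5 (factor: 302526 = (7^5 · 18); the sign does not affect v_p). Step 3 — |x − y|_7 = 7^{-5} = 1/16807.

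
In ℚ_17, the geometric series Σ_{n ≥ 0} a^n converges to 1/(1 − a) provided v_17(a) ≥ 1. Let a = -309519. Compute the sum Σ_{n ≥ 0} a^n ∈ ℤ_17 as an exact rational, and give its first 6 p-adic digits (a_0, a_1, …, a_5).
Σ a^n = 1/(1 − a) = 1/309520;  first 6 digits = (1, 0, 0, 5, 13, 16)

v_17(a) = 3 ≥ 1, so the series converges in ℤ_17 to 1/(1 − a) = 1/(1 − (-309519)) = 1/309520. Expand this rational in ℤ_17: compute digits iteratively via d_i = x_i mod 17, x_{i+1} = (x_i − d_i)/17. The first 6 digits are (1, 0, 0, 5, 13, 16).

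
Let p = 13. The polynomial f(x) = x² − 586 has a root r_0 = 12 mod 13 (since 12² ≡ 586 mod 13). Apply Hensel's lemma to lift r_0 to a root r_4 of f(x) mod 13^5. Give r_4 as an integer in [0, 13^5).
r_4 = 323426 (mod 371293)

Hensel's recurrence: r_{i+1} = r_i − f(r_i)·(f′(r_i))^{-1} mod 13^{i+2}, with f′(x) = 2x. Iterate:
  r_0 = 12 (mod 13)
  r_1 = 129 (mod 169)
  r_2 = 467 (mod 2197)
  r_3 = 9255 (mod 28561)
  r_4 = 323426 (mod 371293)
Final: r_4 = 323426, and one checks f(r_4) ≡ 0 mod 13^5.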